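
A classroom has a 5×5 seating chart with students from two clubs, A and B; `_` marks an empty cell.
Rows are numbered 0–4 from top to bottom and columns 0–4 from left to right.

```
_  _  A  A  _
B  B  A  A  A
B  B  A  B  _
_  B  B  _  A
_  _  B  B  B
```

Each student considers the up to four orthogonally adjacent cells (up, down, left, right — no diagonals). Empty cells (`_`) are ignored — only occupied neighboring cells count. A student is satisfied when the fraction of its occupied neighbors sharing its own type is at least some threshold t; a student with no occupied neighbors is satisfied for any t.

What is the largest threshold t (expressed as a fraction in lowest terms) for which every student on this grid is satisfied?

0/1

Row 0: (0,2)A 2/2 · (0,3)A 2/2
Row 1: (1,0)B 2/2 · (1,1)B 2/3 · (1,2)A 3/4 · (1,3)A 3/4 · (1,4)A 1/1
Row 2: (2,0)B 2/2 · (2,1)B 3/4 · (2,2)A 1/4 · (2,3)B 0/2
Row 3: (3,1)B 2/2 · (3,2)B 2/3 · (3,4)A 0/1
Row 4: (4,2)B 2/2 · (4,3)B 2/2 · (4,4)B 1/2
The smallest same-type fraction is 0/2 at (2,3), which reduces to 0/1. Any threshold above that leaves this student unsatisfied.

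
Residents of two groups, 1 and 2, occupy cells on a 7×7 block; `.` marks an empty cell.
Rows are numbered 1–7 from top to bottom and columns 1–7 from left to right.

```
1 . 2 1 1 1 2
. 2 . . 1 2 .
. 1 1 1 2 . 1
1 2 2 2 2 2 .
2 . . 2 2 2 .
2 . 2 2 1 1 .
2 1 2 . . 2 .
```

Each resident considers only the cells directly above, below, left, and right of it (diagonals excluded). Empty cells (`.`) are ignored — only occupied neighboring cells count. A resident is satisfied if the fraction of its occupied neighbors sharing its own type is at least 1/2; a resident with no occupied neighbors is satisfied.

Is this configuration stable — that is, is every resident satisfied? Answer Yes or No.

(1,1)1 0/0 ok
(1,3)2 0/1 unhappy
(1,4)1 1/2 ok
(1,5)1 3/3 ok
(1,6)1 1/3 unhappy
(1,7)2 0/1 unhappy
(2,2)2 0/1 unhappy
(2,5)1 1/3 unhappy
(2,6)2 0/2 unhappy
(3,2)1 1/3 unhappy
(3,3)1 2/3 ok
(3,4)1 1/3 unhappy
(3,5)2 1/3 unhappy
(3,7)1 0/0 ok
(4,1)1 0/2 unhappy
(4,2)2 1/3 unhappy
(4,3)2 2/3 ok
(4,4)2 3/4 ok
(4,5)2 4/4 ok
(4,6)2 2/2 ok
(5,1)2 1/2 ok
(5,4)2 3/3 ok
(5,5)2 3/4 ok
(5,6)2 2/3 ok
(6,1)2 2/2 ok
(6,3)2 2/2 ok
(6,4)2 2/3 ok
(6,5)1 1/3 unhappy
(6,6)1 1/3 unhappy
(7,1)2 1/2 ok
(7,2)1 0/2 unhappy
(7,3)2 1/2 ok
(7,6)2 0/1 unhappy
For instance (1,3) has only 0/1 same-type neighbors, below 1/2.

No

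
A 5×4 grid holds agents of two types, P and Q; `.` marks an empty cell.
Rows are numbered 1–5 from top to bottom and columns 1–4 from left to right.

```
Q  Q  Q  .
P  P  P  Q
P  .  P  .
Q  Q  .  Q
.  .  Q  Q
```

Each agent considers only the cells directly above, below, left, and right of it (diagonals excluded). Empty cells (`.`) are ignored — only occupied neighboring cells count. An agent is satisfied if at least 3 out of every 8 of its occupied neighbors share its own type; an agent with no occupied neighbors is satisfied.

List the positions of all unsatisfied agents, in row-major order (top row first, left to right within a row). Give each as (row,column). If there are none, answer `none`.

(2,4)

Row 1: (1,1)Q 1/2 satisfied · (1,2)Q 2/3 satisfied · (1,3)Q 1/2 satisfied
Row 2: (2,1)P 2/3 satisfied · (2,2)P 2/3 satisfied · (2,3)P 2/4 satisfied · (2,4)Q 0/1 not
Row 3: (3,1)P 1/2 satisfied · (3,3)P 1/1 satisfied
Row 4: (4,1)Q 1/2 satisfied · (4,2)Q 1/1 satisfied · (4,4)Q 1/1 satisfied
Row 5: (5,3)Q 1/1 satisfied · (5,4)Q 2/2 satisfied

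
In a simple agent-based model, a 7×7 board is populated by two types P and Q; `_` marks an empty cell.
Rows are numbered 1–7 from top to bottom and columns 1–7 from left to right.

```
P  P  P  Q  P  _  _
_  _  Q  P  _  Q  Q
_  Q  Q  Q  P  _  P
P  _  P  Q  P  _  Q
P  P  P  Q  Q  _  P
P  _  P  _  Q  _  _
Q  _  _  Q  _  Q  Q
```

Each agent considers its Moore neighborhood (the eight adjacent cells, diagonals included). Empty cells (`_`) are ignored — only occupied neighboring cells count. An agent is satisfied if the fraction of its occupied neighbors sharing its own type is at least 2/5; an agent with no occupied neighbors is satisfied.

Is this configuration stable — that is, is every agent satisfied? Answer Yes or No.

No

Row 1: (1,1)P 1/1 satisfied · (1,2)P 2/3 satisfied · (1,3)P 2/4 satisfied · (1,4)Q 1/4 not · (1,5)P 1/3 not
Row 2: (2,3)Q 4/7 satisfied · (2,4)P 3/7 satisfied · (2,6)Q 1/4 not · (2,7)Q 1/2 satisfied
Row 3: (3,2)Q 2/4 satisfied · (3,3)Q 4/6 satisfied · (3,4)Q 3/7 satisfied · (3,5)P 2/5 satisfied · (3,7)P 0/3 not
Row 4: (4,1)P 2/3 satisfied · (4,3)P 2/7 not · (4,4)Q 4/8 satisfied · (4,5)P 1/5 not · (4,7)Q 0/2 not
Row 5: (5,1)P 3/3 satisfied · (5,2)P 6/6 satisfied · (5,3)P 3/5 satisfied · (5,4)Q 3/7 satisfied · (5,5)Q 3/4 satisfied · (5,7)P 0/1 not
Row 6: (6,1)P 2/3 satisfied · (6,3)P 2/4 satisfied · (6,5)Q 4/4 satisfied
Row 7: (7,1)Q 0/1 not · (7,4)Q 1/2 satisfied · (7,6)Q 2/2 satisfied · (7,7)Q 1/1 satisfied
For instance (1,4) has only 1/4 same-type neighbors, below 2/5.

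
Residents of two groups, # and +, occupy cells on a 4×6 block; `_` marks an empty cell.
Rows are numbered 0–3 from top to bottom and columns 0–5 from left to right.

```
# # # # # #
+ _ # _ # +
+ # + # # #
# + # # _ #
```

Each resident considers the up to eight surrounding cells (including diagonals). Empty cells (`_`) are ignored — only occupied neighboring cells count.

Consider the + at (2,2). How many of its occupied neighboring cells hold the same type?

Occupied neighbors of (2,2): (1,2)=#, (2,1)=#, (2,3)=#, (3,1)=+, (3,2)=#, (3,3)=#.
Same type (+): 1 of 6.

1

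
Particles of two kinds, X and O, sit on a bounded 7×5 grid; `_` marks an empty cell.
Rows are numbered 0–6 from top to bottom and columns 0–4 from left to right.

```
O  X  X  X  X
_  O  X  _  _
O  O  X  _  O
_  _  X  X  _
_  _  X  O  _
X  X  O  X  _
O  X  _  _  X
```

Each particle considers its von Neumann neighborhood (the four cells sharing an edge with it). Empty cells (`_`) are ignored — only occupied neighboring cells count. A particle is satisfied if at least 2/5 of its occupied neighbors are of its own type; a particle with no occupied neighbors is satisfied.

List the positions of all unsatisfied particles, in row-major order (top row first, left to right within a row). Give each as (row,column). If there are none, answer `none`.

(0,0)O 0/1 unhappy
(0,1)X 1/3 unhappy
(0,2)X 3/3 ok
(0,3)X 2/2 ok
(0,4)X 1/1 ok
(1,1)O 1/3 unhappy
(1,2)X 2/3 ok
(2,0)O 1/1 ok
(2,1)O 2/3 ok
(2,2)X 2/3 ok
(2,4)O 0/0 ok
(3,2)X 3/3 ok
(3,3)X 1/2 ok
(4,2)X 1/3 unhappy
(4,3)O 0/3 unhappy
(5,0)X 1/2 ok
(5,1)X 2/3 ok
(5,2)O 0/3 unhappy
(5,3)X 0/2 unhappy
(6,0)O 0/2 unhappy
(6,1)X 1/2 ok
(6,4)X 0/0 ok

(0,0), (0,1), (1,1), (4,2), (4,3), (5,2), (5,3), (6,0)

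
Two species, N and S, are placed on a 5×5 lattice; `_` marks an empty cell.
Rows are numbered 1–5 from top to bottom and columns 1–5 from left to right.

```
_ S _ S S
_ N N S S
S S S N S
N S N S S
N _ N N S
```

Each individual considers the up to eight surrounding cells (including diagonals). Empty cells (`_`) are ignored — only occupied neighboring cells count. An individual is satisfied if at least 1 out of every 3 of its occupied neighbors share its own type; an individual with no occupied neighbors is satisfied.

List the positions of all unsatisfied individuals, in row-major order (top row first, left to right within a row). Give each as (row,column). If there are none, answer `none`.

Row 1: (1,2)S 0/2 ✗ · (1,4)S 3/4 ✓ · (1,5)S 3/3 ✓
Row 2: (2,2)N 1/5 ✗ · (2,3)N 2/7 ✗ · (2,4)S 5/7 ✓ · (2,5)S 4/5 ✓
Row 3: (3,1)S 2/4 ✓ · (3,2)S 3/7 ✓ · (3,3)S 4/8 ✓ · (3,4)N 2/8 ✗ · (3,5)S 4/5 ✓
Row 4: (4,1)N 1/4 ✗ · (4,2)S 3/7 ✓ · (4,3)N 3/7 ✓ · (4,4)S 4/8 ✓ · (4,5)S 3/5 ✓
Row 5: (5,1)N 1/2 ✓ · (5,3)N 2/4 ✓ · (5,4)N 2/5 ✓ · (5,5)S 2/3 ✓

(1,2), (2,2), (2,3), (3,4), (4,1)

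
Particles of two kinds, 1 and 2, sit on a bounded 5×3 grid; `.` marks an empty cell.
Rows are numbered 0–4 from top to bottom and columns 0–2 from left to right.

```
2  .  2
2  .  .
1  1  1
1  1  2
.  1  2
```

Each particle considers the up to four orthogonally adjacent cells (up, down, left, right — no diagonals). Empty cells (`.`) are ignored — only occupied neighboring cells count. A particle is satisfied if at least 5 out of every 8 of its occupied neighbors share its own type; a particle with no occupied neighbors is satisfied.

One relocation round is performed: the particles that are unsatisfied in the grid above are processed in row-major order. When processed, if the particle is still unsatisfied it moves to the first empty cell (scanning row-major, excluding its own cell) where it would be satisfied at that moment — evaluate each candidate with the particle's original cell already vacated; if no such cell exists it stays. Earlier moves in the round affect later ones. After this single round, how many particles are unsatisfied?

0

Initially unsatisfied (in order): (1,0), (2,2), (3,2), (4,1), (4,2).
  (1,0) → (0,1).
  (2,2) → (4,0).
  (3,2) → (1,2).
  (4,1): now satisfied by earlier moves; stays.
  (4,2) → (1,1).
Resulting grid:
2 2 2
. 2 2
1 1 .
1 1 .
1 1 .
All satisfied now.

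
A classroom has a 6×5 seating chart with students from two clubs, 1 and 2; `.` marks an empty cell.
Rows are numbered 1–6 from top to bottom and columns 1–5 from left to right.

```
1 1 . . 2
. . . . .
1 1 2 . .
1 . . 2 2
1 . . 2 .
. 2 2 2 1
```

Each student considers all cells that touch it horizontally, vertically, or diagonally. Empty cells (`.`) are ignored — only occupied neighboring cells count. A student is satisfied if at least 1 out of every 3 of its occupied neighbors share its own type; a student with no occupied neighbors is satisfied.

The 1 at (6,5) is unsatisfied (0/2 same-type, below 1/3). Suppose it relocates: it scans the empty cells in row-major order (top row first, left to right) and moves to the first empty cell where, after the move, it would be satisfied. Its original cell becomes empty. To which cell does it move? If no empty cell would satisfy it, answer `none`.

(1,3)

Vacating (6,5). Empty cells in order:
  (1,3): 1/1 same-type → satisfied — stop here.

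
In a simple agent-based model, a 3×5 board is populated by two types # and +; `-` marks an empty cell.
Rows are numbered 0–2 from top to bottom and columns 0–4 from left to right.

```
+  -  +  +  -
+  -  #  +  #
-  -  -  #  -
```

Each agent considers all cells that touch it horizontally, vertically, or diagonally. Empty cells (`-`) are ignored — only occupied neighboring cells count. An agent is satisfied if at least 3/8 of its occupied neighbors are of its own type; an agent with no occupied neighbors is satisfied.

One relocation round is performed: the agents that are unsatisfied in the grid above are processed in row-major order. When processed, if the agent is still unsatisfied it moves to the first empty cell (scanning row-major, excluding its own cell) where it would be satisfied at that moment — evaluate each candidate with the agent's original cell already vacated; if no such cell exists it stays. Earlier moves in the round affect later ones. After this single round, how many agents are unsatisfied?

Initially unsatisfied (in order): (1,2), (1,4).
  (1,2) → (2,2).
  (1,4) → (1,2).
Resulting grid:
+ - + + -
+ - # + -
- - # # -
All satisfied now.

0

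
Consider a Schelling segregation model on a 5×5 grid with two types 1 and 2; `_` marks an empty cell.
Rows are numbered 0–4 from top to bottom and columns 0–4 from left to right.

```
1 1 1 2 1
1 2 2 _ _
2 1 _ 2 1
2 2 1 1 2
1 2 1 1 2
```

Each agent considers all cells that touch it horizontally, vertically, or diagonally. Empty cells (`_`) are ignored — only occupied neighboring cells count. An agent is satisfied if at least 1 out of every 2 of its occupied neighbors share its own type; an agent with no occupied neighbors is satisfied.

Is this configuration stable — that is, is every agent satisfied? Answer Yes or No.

No

Row 0: (0,0)1 2/3 ok · (0,1)1 3/5 ok · (0,2)1 1/4 unhappy · (0,3)2 1/3 unhappy · (0,4)1 0/1 unhappy
Row 1: (1,0)1 3/5 ok · (1,1)2 2/7 unhappy · (1,2)2 3/6 ok
Row 2: (2,0)2 3/5 ok · (2,1)1 2/7 unhappy · (2,3)2 2/5 unhappy · (2,4)1 1/3 unhappy
Row 3: (3,0)2 3/5 ok · (3,1)2 3/7 unhappy · (3,2)1 4/7 ok · (3,3)1 4/7 ok · (3,4)2 2/5 unhappy
Row 4: (4,0)1 0/3 unhappy · (4,1)2 2/5 unhappy · (4,2)1 3/5 ok · (4,3)1 3/5 ok · (4,4)2 1/3 unhappy
For instance (0,2) has only 1/4 same-type neighbors, below 1/2.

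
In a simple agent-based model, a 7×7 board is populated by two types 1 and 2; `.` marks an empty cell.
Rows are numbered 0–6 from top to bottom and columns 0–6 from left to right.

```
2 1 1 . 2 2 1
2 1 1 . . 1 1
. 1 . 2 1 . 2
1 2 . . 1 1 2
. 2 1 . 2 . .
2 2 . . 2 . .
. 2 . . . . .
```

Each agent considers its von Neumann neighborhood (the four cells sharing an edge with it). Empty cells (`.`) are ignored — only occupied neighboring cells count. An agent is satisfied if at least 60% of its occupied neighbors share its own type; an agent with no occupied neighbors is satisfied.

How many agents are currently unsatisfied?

(0,0)2 1/2 ✗
(0,1)1 2/3 ✓
(0,2)1 2/2 ✓
(0,4)2 1/1 ✓
(0,5)2 1/3 ✗
(0,6)1 1/2 ✗
(1,0)2 1/2 ✗
(1,1)1 3/4 ✓
(1,2)1 2/2 ✓
(1,5)1 1/2 ✗
(1,6)1 2/3 ✓
(2,1)1 1/2 ✗
(2,3)2 0/1 ✗
(2,4)1 1/2 ✗
(2,6)2 1/2 ✗
(3,0)1 0/1 ✗
(3,1)2 1/3 ✗
(3,4)1 2/3 ✓
(3,5)1 1/2 ✗
(3,6)2 1/2 ✗
(4,1)2 2/3 ✓
(4,2)1 0/1 ✗
(4,4)2 1/2 ✗
(5,0)2 1/1 ✓
(5,1)2 3/3 ✓
(5,4)2 1/1 ✓
(6,1)2 1/1 ✓
Unsatisfied: (0,0), (0,5), (0,6), (1,0), (1,5), (2,1), (2,3), (2,4), (2,6), (3,0), (3,1), (3,5), (3,6), (4,2), (4,4) — 15 in total.

15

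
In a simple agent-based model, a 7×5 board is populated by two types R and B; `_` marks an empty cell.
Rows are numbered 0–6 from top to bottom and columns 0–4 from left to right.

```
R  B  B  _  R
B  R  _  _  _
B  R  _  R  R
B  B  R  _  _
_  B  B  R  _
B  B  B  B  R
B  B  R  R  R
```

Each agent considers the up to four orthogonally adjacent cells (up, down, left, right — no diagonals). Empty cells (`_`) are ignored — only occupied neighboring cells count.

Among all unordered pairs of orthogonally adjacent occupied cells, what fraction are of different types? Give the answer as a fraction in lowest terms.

14/33

Scan each occupied cell's neighbors to the right and below so each pair is counted once.
From row 0: 3 unlike of 4 pairs (running 3/4).
From row 1: 1 unlike of 3 pairs (running 4/7).
From row 2: 2 unlike of 4 pairs (running 6/11).
From row 3: 2 unlike of 4 pairs (running 8/15).
From row 4: 2 unlike of 5 pairs (running 10/20).
From row 5: 3 unlike of 9 pairs (running 13/29).
From row 6: 1 unlike of 4 pairs (running 14/33).
Total adjacent occupied pairs: 33; unlike-type pairs: 14.
14/33 is already in lowest terms.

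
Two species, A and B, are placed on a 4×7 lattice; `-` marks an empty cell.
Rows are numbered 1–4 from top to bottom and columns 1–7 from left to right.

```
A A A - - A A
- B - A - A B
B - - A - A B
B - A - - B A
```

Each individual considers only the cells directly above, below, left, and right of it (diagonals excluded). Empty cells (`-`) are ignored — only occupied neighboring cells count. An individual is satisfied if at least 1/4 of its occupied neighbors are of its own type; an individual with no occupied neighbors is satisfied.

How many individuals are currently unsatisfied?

(1,1)A 1/1 ✓
(1,2)A 2/3 ✓
(1,3)A 1/1 ✓
(1,6)A 2/2 ✓
(1,7)A 1/2 ✓
(2,2)B 0/1 ✗
(2,4)A 1/1 ✓
(2,6)A 2/3 ✓
(2,7)B 1/3 ✓
(3,1)B 1/1 ✓
(3,4)A 1/1 ✓
(3,6)A 1/3 ✓
(3,7)B 1/3 ✓
(4,1)B 1/1 ✓
(4,3)A 0/0 ✓
(4,6)B 0/2 ✗
(4,7)A 0/2 ✗
Unsatisfied: (2,2), (4,6), (4,7) — 3 in total.

3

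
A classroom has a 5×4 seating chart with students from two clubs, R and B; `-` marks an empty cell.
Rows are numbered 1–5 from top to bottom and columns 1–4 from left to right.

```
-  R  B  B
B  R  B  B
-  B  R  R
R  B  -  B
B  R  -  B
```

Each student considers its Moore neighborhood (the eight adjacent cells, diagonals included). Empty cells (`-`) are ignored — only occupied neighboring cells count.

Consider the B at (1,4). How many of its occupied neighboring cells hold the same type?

Occupied neighbors of (1,4): (1,3)=B, (2,3)=B, (2,4)=B.
Same type (B): 3 of 3.

3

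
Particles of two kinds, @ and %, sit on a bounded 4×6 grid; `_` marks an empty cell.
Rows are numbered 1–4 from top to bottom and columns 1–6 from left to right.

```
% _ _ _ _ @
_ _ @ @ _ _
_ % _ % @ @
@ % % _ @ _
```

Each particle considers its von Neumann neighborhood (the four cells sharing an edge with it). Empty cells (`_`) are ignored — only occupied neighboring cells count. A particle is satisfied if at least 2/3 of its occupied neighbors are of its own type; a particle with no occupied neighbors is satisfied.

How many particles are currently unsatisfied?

3

(1,1)% 0/0 ok
(1,6)@ 0/0 ok
(2,3)@ 1/1 ok
(2,4)@ 1/2 unhappy
(3,2)% 1/1 ok
(3,4)% 0/2 unhappy
(3,5)@ 2/3 ok
(3,6)@ 1/1 ok
(4,1)@ 0/1 unhappy
(4,2)% 2/3 ok
(4,3)% 1/1 ok
(4,5)@ 1/1 ok
Unsatisfied: (2,4), (3,4), (4,1) — 3 in total.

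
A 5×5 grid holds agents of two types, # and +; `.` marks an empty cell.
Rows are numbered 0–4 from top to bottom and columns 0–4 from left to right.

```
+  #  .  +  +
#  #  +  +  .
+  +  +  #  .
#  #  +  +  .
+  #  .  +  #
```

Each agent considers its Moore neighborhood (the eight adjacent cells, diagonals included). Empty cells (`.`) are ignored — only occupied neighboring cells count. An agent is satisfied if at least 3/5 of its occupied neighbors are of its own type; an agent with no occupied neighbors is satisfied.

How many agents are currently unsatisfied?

14

(0,0)+ 0/3 unhappy
(0,1)# 2/4 unhappy
(0,3)+ 3/3 ok
(0,4)+ 2/2 ok
(1,0)# 2/5 unhappy
(1,1)# 2/7 unhappy
(1,2)+ 4/7 unhappy
(1,3)+ 4/5 ok
(2,0)+ 1/5 unhappy
(2,1)+ 4/8 unhappy
(2,2)+ 5/8 ok
(2,3)# 0/5 unhappy
(3,0)# 2/5 unhappy
(3,1)# 2/7 unhappy
(3,2)+ 4/7 unhappy
(3,3)+ 3/5 ok
(4,0)+ 0/3 unhappy
(4,1)# 2/4 unhappy
(4,3)+ 2/3 ok
(4,4)# 0/2 unhappy
Unsatisfied: (0,0), (0,1), (1,0), (1,1), (1,2), (2,0), (2,1), (2,3), (3,0), (3,1), (3,2), (4,0), (4,1), (4,4) — 14 in total.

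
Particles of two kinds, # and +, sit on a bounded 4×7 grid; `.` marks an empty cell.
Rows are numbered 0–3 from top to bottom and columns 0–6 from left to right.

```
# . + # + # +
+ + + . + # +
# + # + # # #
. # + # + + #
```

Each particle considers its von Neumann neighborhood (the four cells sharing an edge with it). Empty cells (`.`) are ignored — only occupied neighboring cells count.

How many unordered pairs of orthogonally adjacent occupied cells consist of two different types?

24

Scan each occupied cell's neighbors to the right and below so each pair is counted once.
From row 0: 5 unlike of 9 pairs (running 5/9).
From row 1: 6 unlike of 10 pairs (running 11/19).
From row 2: 9 unlike of 12 pairs (running 20/31).
From row 3: 4 unlike of 5 pairs (running 24/36).
Total adjacent occupied pairs: 36; unlike-type pairs: 24.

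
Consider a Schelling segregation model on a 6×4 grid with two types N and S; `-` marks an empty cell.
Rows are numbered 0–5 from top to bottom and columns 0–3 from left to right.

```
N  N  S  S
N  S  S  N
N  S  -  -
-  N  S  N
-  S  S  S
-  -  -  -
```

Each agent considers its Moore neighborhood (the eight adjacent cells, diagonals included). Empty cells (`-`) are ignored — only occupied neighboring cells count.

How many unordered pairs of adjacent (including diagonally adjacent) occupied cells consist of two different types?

18

Scan each occupied cell's neighbors to the right and below (and the two forward diagonals) so each pair is counted once.
From row 0: 6 unlike of 13 pairs (running 6/13).
From row 1: 4 unlike of 8 pairs (running 10/21).
From row 2: 2 unlike of 4 pairs (running 12/25).
From row 3: 6 unlike of 9 pairs (running 18/34).
From row 4: 0 unlike of 2 pairs (running 18/36).
Total adjacent occupied pairs: 36; unlike-type pairs: 18.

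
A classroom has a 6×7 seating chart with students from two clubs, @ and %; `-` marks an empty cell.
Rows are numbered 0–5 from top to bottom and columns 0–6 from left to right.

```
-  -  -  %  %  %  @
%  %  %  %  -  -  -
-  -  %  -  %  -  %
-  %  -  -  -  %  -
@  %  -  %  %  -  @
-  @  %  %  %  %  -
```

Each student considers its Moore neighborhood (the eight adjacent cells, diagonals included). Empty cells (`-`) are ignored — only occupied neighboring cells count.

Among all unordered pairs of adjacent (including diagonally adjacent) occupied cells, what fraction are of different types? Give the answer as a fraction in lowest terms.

7/36

Scan each occupied cell's neighbors to the right and below (and the two forward diagonals) so each pair is counted once.
Row 0: %(0,3)–%(0,4)= %(0,3)–%(1,3)= %(0,3)–%(1,2)= %(0,4)–%(0,5)= %(0,4)–%(1,3)= %(0,5)–@(0,6)≠  → 1/6 unlike.
Row 1: %(1,0)–%(1,1)= %(1,1)–%(1,2)= %(1,1)–%(2,2)= %(1,2)–%(1,3)= %(1,2)–%(2,2)= %(1,3)–%(2,4)= %(1,3)–%(2,2)=  → 0/7 unlike.
Row 2: %(2,2)–%(3,1)= %(2,4)–%(3,5)= %(2,6)–%(3,5)=  → 0/3 unlike.
Row 3: %(3,1)–%(4,1)= %(3,1)–@(4,0)≠ %(3,5)–@(4,6)≠ %(3,5)–%(4,4)=  → 2/4 unlike.
Row 4: @(4,0)–%(4,1)≠ @(4,0)–@(5,1)= %(4,1)–@(5,1)≠ %(4,1)–%(5,2)= %(4,3)–%(4,4)= %(4,3)–%(5,3)= %(4,3)–%(5,4)= %(4,3)–%(5,2)= %(4,4)–%(5,4)= %(4,4)–%(5,5)= %(4,4)–%(5,3)= @(4,6)–%(5,5)≠  → 3/12 unlike.
Row 5: @(5,1)–%(5,2)≠ %(5,2)–%(5,3)= %(5,3)–%(5,4)= %(5,4)–%(5,5)=  → 1/4 unlike.
Total adjacent occupied pairs: 36; unlike-type pairs: 7.
7/36 is already in lowest terms.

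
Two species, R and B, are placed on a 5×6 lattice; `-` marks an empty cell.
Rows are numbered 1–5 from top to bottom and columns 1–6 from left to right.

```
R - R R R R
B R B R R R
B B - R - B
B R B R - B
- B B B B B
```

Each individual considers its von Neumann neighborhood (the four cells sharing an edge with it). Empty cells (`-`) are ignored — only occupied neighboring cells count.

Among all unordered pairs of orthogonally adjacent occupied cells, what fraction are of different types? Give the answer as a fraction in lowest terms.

13/33

Scan each occupied cell's neighbors to the right and below so each pair is counted once.
Row 1: R(1,1)–B(2,1)≠ R(1,3)–R(1,4)= R(1,3)–B(2,3)≠ R(1,4)–R(1,5)= R(1,4)–R(2,4)= R(1,5)–R(1,6)= R(1,5)–R(2,5)= R(1,6)–R(2,6)=  → 2/8 unlike.
Row 2: B(2,1)–R(2,2)≠ B(2,1)–B(3,1)= R(2,2)–B(2,3)≠ R(2,2)–B(3,2)≠ B(2,3)–R(2,4)≠ R(2,4)–R(2,5)= R(2,4)–R(3,4)= R(2,5)–R(2,6)= R(2,6)–B(3,6)≠  → 5/9 unlike.
Row 3: B(3,1)–B(3,2)= B(3,1)–B(4,1)= B(3,2)–R(4,2)≠ R(3,4)–R(4,4)= B(3,6)–B(4,6)=  → 1/5 unlike.
Row 4: B(4,1)–R(4,2)≠ R(4,2)–B(4,3)≠ R(4,2)–B(5,2)≠ B(4,3)–R(4,4)≠ B(4,3)–B(5,3)= R(4,4)–B(5,4)≠ B(4,6)–B(5,6)=  → 5/7 unlike.
Row 5: B(5,2)–B(5,3)= B(5,3)–B(5,4)= B(5,4)–B(5,5)= B(5,5)–B(5,6)=  → 0/4 unlike.
Total adjacent occupied pairs: 33; unlike-type pairs: 13.
13/33 is already in lowest terms.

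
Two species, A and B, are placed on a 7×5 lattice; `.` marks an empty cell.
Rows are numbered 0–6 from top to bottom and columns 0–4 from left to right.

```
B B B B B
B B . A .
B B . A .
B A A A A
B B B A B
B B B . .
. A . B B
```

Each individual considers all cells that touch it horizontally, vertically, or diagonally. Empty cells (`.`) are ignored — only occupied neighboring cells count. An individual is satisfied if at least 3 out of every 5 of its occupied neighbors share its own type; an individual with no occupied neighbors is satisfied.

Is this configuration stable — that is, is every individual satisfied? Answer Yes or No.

No

(0,0)B 3/3 ok
(0,1)B 4/4 ok
(0,2)B 3/4 ok
(0,3)B 2/3 ok
(0,4)B 1/2 unhappy
(1,0)B 5/5 ok
(1,1)B 6/6 ok
(1,3)A 1/4 unhappy
(2,0)B 4/5 ok
(2,1)B 4/6 ok
(2,3)A 4/4 ok
(3,0)B 4/5 ok
(3,1)A 1/7 unhappy
(3,2)A 4/7 unhappy
(3,3)A 4/6 ok
(3,4)A 3/4 ok
(4,0)B 4/5 ok
(4,1)B 6/8 ok
(4,2)B 3/7 unhappy
(4,3)A 3/6 unhappy
(4,4)B 0/3 unhappy
(5,0)B 3/4 ok
(5,1)B 5/6 ok
(5,2)B 4/6 ok
(6,1)A 0/3 unhappy
(6,3)B 2/2 ok
(6,4)B 1/1 ok
For instance (0,4) has only 1/2 same-type neighbors, below 3/5.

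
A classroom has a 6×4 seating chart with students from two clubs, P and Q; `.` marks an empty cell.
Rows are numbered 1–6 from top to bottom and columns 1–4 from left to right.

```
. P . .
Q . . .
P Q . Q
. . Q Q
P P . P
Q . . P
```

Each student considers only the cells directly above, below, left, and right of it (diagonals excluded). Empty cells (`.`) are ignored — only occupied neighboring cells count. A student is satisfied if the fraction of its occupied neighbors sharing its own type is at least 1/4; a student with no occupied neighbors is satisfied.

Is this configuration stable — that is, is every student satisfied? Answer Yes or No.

(1,2)P 0/0 ✓
(2,1)Q 0/1 ✗
(3,1)P 0/2 ✗
(3,2)Q 0/1 ✗
(3,4)Q 1/1 ✓
(4,3)Q 1/1 ✓
(4,4)Q 2/3 ✓
(5,1)P 1/2 ✓
(5,2)P 1/1 ✓
(5,4)P 1/2 ✓
(6,1)Q 0/1 ✗
(6,4)P 1/1 ✓
For instance (2,1) has only 0/1 same-type neighbors, below 1/4.

No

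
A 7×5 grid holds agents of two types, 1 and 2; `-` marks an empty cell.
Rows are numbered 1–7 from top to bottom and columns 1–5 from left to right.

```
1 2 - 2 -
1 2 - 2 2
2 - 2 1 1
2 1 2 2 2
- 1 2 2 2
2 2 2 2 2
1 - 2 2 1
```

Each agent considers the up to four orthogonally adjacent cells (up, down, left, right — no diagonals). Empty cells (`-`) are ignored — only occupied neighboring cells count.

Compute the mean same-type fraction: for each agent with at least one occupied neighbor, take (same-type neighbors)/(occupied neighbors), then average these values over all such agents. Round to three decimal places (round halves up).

0.592

(1,1)1 1/2
(1,2)2 1/2
(1,4)2 1/1
(2,1)1 1/3
(2,2)2 1/2
(2,4)2 2/3
(2,5)2 1/2
(3,1)2 1/2
(3,3)2 1/2
(3,4)1 1/4
(3,5)1 1/3
(4,1)2 1/2
(4,2)1 1/3
(4,3)2 3/4
(4,4)2 3/4
(4,5)2 2/3
(5,2)1 1/3
(5,3)2 3/4
(5,4)2 4/4
(5,5)2 3/3
(6,1)2 1/2
(6,2)2 2/3
(6,3)2 4/4
(6,4)2 4/4
(6,5)2 2/3
(7,1)1 0/1
(7,3)2 2/2
(7,4)2 2/3
(7,5)1 0/2
Sum over 29 agents: 1/2 + 1/2 + 1/1 + 1/3 + 1/2 + 2/3 + 1/2 + 1/2 + 1/2 + 1/4 + 1/3 + 1/2 + 1/3 + 3/4 + 3/4 + 2/3 + 1/3 + 3/4 + 4/4 + 3/3 + 1/2 + 2/3 + 4/4 + 4/4 + 2/3 + 0/1 + 2/2 + 2/3 + 0/2 = 103/6; mean = 103/6 ÷ 29 = 103/174 = 0.591954… → 0.592.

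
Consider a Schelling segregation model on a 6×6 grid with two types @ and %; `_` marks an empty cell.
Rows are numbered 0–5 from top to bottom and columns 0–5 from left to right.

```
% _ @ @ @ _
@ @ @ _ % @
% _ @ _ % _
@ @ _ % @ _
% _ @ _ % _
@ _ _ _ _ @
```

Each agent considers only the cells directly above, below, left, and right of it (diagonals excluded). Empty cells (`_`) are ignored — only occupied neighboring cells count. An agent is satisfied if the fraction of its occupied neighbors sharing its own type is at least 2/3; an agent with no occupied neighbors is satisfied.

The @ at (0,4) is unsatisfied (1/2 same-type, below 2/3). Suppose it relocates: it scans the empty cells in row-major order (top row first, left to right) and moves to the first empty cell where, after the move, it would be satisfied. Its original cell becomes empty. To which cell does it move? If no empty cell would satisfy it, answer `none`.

(0,1)

Vacating (0,4). Empty cells in order:
  (0,1): 2/3 same-type → satisfied — stop here.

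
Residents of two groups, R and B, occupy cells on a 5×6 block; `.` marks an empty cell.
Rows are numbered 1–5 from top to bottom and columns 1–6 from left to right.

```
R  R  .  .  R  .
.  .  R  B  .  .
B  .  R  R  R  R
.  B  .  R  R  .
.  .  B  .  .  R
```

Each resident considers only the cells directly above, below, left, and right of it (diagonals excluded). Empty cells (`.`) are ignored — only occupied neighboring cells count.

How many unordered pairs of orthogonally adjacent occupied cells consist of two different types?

2

Scan each occupied cell's neighbors to the right and below so each pair is counted once.
Row 1: R(1,1)–R(1,2)=  → 0/1 unlike.
Row 2: R(2,3)–B(2,4)≠ R(2,3)–R(3,3)= B(2,4)–R(3,4)≠  → 2/3 unlike.
Row 3: R(3,3)–R(3,4)= R(3,4)–R(3,5)= R(3,4)–R(4,4)= R(3,5)–R(3,6)= R(3,5)–R(4,5)=  → 0/5 unlike.
Row 4: R(4,4)–R(4,5)=  → 0/1 unlike.
Total adjacent occupied pairs: 10; unlike-type pairs: 2.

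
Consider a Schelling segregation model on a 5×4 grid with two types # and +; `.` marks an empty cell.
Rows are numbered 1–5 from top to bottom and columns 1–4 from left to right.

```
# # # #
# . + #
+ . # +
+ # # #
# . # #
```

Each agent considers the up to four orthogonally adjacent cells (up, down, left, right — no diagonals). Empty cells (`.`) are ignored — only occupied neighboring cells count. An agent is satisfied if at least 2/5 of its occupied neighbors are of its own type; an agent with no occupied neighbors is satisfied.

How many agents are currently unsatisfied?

Row 1: (1,1)# 2/2 ✓ · (1,2)# 2/2 ✓ · (1,3)# 2/3 ✓ · (1,4)# 2/2 ✓
Row 2: (2,1)# 1/2 ✓ · (2,3)+ 0/3 ✗ · (2,4)# 1/3 ✗
Row 3: (3,1)+ 1/2 ✓ · (3,3)# 1/3 ✗ · (3,4)+ 0/3 ✗
Row 4: (4,1)+ 1/3 ✗ · (4,2)# 1/2 ✓ · (4,3)# 4/4 ✓ · (4,4)# 2/3 ✓
Row 5: (5,1)# 0/1 ✗ · (5,3)# 2/2 ✓ · (5,4)# 2/2 ✓
Unsatisfied: (2,3), (2,4), (3,3), (3,4), (4,1), (5,1) — 6 in total.

6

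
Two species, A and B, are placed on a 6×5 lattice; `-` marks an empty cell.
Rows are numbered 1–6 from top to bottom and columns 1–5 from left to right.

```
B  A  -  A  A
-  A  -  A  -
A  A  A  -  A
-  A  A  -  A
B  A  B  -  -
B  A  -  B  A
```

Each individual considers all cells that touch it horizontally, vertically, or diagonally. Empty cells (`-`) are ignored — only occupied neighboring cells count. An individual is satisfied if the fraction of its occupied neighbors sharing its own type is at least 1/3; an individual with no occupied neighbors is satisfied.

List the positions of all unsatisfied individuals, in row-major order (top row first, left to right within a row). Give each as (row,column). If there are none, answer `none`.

(1,1), (5,1), (5,3), (6,2), (6,5)

Row 1: (1,1)B 0/2 ✗ · (1,2)A 1/2 ✓ · (1,4)A 2/2 ✓ · (1,5)A 2/2 ✓
Row 2: (2,2)A 4/5 ✓ · (2,4)A 4/4 ✓
Row 3: (3,1)A 3/3 ✓ · (3,2)A 5/5 ✓ · (3,3)A 5/5 ✓ · (3,5)A 2/2 ✓
Row 4: (4,2)A 5/7 ✓ · (4,3)A 4/5 ✓ · (4,5)A 1/1 ✓
Row 5: (5,1)B 1/4 ✗ · (5,2)A 3/6 ✓ · (5,3)B 1/5 ✗
Row 6: (6,1)B 1/3 ✓ · (6,2)A 1/4 ✗ · (6,4)B 1/2 ✓ · (6,5)A 0/1 ✗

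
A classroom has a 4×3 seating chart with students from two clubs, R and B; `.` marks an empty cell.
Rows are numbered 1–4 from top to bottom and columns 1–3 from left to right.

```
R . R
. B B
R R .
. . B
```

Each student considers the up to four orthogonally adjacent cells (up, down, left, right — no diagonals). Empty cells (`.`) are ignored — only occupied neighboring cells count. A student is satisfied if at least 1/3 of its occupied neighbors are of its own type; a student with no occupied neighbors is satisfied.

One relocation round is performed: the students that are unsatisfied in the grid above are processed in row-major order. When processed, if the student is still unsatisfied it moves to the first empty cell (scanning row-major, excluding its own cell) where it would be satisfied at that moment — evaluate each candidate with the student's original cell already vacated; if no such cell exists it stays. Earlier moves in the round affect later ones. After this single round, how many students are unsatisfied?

Initially unsatisfied (in order): (1,3).
  (1,3) → (1,2).
Resulting grid:
R R .
. B B
R R .
. . B
All satisfied now.

0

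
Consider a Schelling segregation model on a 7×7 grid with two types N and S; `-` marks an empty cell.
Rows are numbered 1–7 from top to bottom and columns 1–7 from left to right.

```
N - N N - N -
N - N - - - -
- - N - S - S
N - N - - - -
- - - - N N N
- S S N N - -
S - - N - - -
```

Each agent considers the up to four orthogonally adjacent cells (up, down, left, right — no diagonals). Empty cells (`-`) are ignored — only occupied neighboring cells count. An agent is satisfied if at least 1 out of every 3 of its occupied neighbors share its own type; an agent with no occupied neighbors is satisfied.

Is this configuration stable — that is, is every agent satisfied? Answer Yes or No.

Yes

(1,1)N 1/1 satisfied
(1,3)N 2/2 satisfied
(1,4)N 1/1 satisfied
(1,6)N 0/0 satisfied
(2,1)N 1/1 satisfied
(2,3)N 2/2 satisfied
(3,3)N 2/2 satisfied
(3,5)S 0/0 satisfied
(3,7)S 0/0 satisfied
(4,1)N 0/0 satisfied
(4,3)N 1/1 satisfied
(5,5)N 2/2 satisfied
(5,6)N 2/2 satisfied
(5,7)N 1/1 satisfied
(6,2)S 1/1 satisfied
(6,3)S 1/2 satisfied
(6,4)N 2/3 satisfied
(6,5)N 2/2 satisfied
(7,1)S 0/0 satisfied
(7,4)N 1/1 satisfied
All meet the threshold, so the configuration is stable.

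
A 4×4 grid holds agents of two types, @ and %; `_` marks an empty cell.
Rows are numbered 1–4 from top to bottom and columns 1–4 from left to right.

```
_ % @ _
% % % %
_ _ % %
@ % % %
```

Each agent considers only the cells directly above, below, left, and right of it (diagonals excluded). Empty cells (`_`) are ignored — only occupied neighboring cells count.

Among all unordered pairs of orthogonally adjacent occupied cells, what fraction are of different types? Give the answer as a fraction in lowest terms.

3/14

Scan each occupied cell's neighbors to the right and below so each pair is counted once.
From row 1: 2 unlike of 3 pairs (running 2/3).
From row 2: 0 unlike of 5 pairs (running 2/8).
From row 3: 0 unlike of 3 pairs (running 2/11).
From row 4: 1 unlike of 3 pairs (running 3/14).
Total adjacent occupied pairs: 14; unlike-type pairs: 3.
3/14 is already in lowest terms.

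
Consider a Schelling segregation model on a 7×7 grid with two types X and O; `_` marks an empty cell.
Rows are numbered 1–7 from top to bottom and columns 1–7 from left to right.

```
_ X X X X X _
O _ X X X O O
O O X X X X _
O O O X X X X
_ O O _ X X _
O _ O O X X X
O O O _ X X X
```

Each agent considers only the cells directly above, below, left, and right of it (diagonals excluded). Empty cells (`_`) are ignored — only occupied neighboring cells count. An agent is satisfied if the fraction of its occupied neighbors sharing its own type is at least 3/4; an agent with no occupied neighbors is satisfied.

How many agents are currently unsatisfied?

8

Row 1: (1,2)X 1/1 ✓ · (1,3)X 3/3 ✓ · (1,4)X 3/3 ✓ · (1,5)X 3/3 ✓ · (1,6)X 1/2 ✗
Row 2: (2,1)O 1/1 ✓ · (2,3)X 3/3 ✓ · (2,4)X 4/4 ✓ · (2,5)X 3/4 ✓ · (2,6)O 1/4 ✗ · (2,7)O 1/1 ✓
Row 3: (3,1)O 3/3 ✓ · (3,2)O 2/3 ✗ · (3,3)X 2/4 ✗ · (3,4)X 4/4 ✓ · (3,5)X 4/4 ✓ · (3,6)X 2/3 ✗
Row 4: (4,1)O 2/2 ✓ · (4,2)O 4/4 ✓ · (4,3)O 2/4 ✗ · (4,4)X 2/3 ✗ · (4,5)X 4/4 ✓ · (4,6)X 4/4 ✓ · (4,7)X 1/1 ✓
Row 5: (5,2)O 2/2 ✓ · (5,3)O 3/3 ✓ · (5,5)X 3/3 ✓ · (5,6)X 3/3 ✓
Row 6: (6,1)O 1/1 ✓ · (6,3)O 3/3 ✓ · (6,4)O 1/2 ✗ · (6,5)X 3/4 ✓ · (6,6)X 4/4 ✓ · (6,7)X 2/2 ✓
Row 7: (7,1)O 2/2 ✓ · (7,2)O 2/2 ✓ · (7,3)O 2/2 ✓ · (7,5)X 2/2 ✓ · (7,6)X 3/3 ✓ · (7,7)X 2/2 ✓
Unsatisfied: (1,6), (2,6), (3,2), (3,3), (3,6), (4,3), (4,4), (6,4) — 8 in total.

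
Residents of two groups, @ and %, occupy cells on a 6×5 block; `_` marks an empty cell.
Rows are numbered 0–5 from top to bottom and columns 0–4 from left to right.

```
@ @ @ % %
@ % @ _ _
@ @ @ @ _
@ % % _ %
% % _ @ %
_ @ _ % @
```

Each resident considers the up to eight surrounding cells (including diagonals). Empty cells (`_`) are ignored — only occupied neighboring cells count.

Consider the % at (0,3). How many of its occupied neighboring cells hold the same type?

Occupied neighbors of (0,3): (0,2)=@, (0,4)=%, (1,2)=@.
Same type (%): 1 of 3.

1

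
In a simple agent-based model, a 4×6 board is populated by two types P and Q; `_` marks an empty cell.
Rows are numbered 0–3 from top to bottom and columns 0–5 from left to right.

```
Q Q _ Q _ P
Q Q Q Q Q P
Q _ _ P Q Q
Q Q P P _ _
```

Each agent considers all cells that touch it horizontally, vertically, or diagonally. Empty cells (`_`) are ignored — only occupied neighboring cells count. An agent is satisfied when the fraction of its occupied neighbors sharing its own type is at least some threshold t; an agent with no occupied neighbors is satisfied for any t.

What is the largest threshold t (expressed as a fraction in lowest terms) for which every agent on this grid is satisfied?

Row 0: (0,0)Q 3/3 · (0,1)Q 4/4 · (0,3)Q 3/3 · (0,5)P 1/2
Row 1: (1,0)Q 4/4 · (1,1)Q 5/5 · (1,2)Q 4/5 · (1,3)Q 4/5 · (1,4)Q 4/7 · (1,5)P 1/4
Row 2: (2,0)Q 4/4 · (2,3)P 2/6 · (2,4)Q 3/6 · (2,5)Q 2/3
Row 3: (3,0)Q 2/2 · (3,1)Q 2/3 · (3,2)P 2/3 · (3,3)P 2/3
The smallest same-type fraction is 1/4 at (1,5), which reduces to 1/4. Any threshold above that leaves this agent unsatisfied.

1/4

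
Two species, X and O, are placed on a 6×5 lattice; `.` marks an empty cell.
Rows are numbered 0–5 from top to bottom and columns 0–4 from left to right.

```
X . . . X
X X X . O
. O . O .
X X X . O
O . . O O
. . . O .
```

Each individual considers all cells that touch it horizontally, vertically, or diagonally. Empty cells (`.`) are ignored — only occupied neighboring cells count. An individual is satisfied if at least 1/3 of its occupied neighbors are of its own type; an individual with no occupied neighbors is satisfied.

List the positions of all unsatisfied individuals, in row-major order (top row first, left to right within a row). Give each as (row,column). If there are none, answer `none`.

(0,0)X 2/2 ok
(0,4)X 0/1 unhappy
(1,0)X 2/3 ok
(1,1)X 3/4 ok
(1,2)X 1/3 ok
(1,4)O 1/2 ok
(2,1)O 0/6 unhappy
(2,3)O 2/4 ok
(3,0)X 1/3 ok
(3,1)X 2/4 ok
(3,2)X 1/4 unhappy
(3,4)O 3/3 ok
(4,0)O 0/2 unhappy
(4,3)O 3/4 ok
(4,4)O 3/3 ok
(5,3)O 2/2 ok

(0,4), (2,1), (3,2), (4,0)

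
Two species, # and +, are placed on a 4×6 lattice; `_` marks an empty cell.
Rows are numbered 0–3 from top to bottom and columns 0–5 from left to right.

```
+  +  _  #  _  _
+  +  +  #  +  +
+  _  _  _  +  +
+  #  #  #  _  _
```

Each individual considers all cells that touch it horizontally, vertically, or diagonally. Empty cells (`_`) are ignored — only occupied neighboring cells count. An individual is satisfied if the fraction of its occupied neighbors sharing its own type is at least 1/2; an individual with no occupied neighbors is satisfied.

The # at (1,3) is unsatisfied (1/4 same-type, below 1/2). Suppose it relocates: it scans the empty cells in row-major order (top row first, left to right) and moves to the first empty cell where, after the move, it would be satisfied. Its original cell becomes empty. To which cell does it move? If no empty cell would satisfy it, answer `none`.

Vacating (1,3). Empty cells in order:
  (0,2): 1/4 same-type → still unsatisfied.
  (0,4): 1/3 same-type → still unsatisfied.
  (0,5): 0/2 same-type → still unsatisfied.
  (2,1): 2/7 same-type → still unsatisfied.
  (2,2): 3/5 same-type → satisfied — stop here.

(2,2)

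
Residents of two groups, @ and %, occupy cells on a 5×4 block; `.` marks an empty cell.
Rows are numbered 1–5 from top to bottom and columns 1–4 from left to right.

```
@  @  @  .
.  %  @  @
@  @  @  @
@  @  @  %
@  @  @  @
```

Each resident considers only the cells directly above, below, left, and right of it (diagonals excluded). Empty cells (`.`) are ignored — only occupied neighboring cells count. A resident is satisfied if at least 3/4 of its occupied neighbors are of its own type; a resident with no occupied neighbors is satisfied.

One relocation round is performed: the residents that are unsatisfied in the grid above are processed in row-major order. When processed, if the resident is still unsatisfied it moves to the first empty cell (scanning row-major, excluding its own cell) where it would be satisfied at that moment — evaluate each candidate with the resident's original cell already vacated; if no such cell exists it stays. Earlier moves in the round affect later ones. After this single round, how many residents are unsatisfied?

4

Initially unsatisfied (in order): (1,2), (2,2), (3,4), (4,4), (5,4).
  (1,2) → (1,4).
  (2,2): no empty cell satisfies it; stays.
  (3,4): no empty cell satisfies it; stays.
  (4,4): no empty cell satisfies it; stays.
  (5,4): no empty cell satisfies it; stays.
Resulting grid:
@ . @ @
. % @ @
@ @ @ @
@ @ @ %
@ @ @ @
Unsatisfied now: (2,2), (3,4), (4,4), (5,4).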